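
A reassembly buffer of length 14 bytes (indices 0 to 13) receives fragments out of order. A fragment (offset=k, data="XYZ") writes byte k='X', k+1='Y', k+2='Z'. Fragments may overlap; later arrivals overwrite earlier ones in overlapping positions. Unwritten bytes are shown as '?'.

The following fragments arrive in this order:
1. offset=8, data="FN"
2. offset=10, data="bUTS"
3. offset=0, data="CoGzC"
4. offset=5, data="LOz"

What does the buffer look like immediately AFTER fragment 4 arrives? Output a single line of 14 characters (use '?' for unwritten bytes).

Fragment 1: offset=8 data="FN" -> buffer=????????FN????
Fragment 2: offset=10 data="bUTS" -> buffer=????????FNbUTS
Fragment 3: offset=0 data="CoGzC" -> buffer=CoGzC???FNbUTS
Fragment 4: offset=5 data="LOz" -> buffer=CoGzCLOzFNbUTS

Answer: CoGzCLOzFNbUTS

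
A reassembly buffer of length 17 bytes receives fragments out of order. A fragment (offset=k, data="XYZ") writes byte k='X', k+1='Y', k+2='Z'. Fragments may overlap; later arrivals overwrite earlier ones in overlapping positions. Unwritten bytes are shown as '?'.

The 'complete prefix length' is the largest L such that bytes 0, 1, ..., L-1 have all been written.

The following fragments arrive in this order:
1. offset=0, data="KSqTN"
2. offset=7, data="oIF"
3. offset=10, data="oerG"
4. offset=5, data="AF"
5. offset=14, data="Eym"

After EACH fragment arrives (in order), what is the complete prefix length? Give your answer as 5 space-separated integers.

Fragment 1: offset=0 data="KSqTN" -> buffer=KSqTN???????????? -> prefix_len=5
Fragment 2: offset=7 data="oIF" -> buffer=KSqTN??oIF??????? -> prefix_len=5
Fragment 3: offset=10 data="oerG" -> buffer=KSqTN??oIFoerG??? -> prefix_len=5
Fragment 4: offset=5 data="AF" -> buffer=KSqTNAFoIFoerG??? -> prefix_len=14
Fragment 5: offset=14 data="Eym" -> buffer=KSqTNAFoIFoerGEym -> prefix_len=17

Answer: 5 5 5 14 17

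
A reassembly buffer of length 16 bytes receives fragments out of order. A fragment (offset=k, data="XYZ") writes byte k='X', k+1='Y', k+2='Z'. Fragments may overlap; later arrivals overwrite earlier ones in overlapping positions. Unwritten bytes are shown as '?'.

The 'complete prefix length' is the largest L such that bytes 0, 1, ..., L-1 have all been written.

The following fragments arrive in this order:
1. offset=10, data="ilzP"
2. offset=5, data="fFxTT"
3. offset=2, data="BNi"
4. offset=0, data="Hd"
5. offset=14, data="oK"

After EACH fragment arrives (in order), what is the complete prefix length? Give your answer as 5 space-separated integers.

Fragment 1: offset=10 data="ilzP" -> buffer=??????????ilzP?? -> prefix_len=0
Fragment 2: offset=5 data="fFxTT" -> buffer=?????fFxTTilzP?? -> prefix_len=0
Fragment 3: offset=2 data="BNi" -> buffer=??BNifFxTTilzP?? -> prefix_len=0
Fragment 4: offset=0 data="Hd" -> buffer=HdBNifFxTTilzP?? -> prefix_len=14
Fragment 5: offset=14 data="oK" -> buffer=HdBNifFxTTilzPoK -> prefix_len=16

Answer: 0 0 0 14 16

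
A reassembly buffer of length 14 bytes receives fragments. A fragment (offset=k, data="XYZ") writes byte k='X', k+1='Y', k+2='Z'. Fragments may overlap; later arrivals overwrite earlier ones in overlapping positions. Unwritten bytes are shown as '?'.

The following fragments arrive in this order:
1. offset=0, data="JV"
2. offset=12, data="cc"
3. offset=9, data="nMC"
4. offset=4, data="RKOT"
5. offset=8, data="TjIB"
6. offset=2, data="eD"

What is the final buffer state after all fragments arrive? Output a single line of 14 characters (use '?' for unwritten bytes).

Answer: JVeDRKOTTjIBcc

Derivation:
Fragment 1: offset=0 data="JV" -> buffer=JV????????????
Fragment 2: offset=12 data="cc" -> buffer=JV??????????cc
Fragment 3: offset=9 data="nMC" -> buffer=JV???????nMCcc
Fragment 4: offset=4 data="RKOT" -> buffer=JV??RKOT?nMCcc
Fragment 5: offset=8 data="TjIB" -> buffer=JV??RKOTTjIBcc
Fragment 6: offset=2 data="eD" -> buffer=JVeDRKOTTjIBcc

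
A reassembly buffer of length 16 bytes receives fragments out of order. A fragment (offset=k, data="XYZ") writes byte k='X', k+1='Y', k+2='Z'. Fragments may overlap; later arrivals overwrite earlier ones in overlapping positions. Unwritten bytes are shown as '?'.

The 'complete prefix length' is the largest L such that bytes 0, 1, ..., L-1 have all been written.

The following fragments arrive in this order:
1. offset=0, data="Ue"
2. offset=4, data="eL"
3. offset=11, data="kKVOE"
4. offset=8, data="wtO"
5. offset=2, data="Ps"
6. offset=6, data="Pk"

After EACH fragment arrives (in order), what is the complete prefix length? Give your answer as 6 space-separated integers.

Fragment 1: offset=0 data="Ue" -> buffer=Ue?????????????? -> prefix_len=2
Fragment 2: offset=4 data="eL" -> buffer=Ue??eL?????????? -> prefix_len=2
Fragment 3: offset=11 data="kKVOE" -> buffer=Ue??eL?????kKVOE -> prefix_len=2
Fragment 4: offset=8 data="wtO" -> buffer=Ue??eL??wtOkKVOE -> prefix_len=2
Fragment 5: offset=2 data="Ps" -> buffer=UePseL??wtOkKVOE -> prefix_len=6
Fragment 6: offset=6 data="Pk" -> buffer=UePseLPkwtOkKVOE -> prefix_len=16

Answer: 2 2 2 2 6 16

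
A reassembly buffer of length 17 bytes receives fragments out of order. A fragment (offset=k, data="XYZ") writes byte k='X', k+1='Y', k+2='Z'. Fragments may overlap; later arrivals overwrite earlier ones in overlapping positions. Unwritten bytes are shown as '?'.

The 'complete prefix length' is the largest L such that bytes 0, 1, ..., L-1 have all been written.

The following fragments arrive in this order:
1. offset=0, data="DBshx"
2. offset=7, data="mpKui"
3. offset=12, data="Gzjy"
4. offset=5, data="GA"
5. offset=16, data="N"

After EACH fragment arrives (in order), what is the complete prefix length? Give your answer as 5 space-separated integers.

Answer: 5 5 5 16 17

Derivation:
Fragment 1: offset=0 data="DBshx" -> buffer=DBshx???????????? -> prefix_len=5
Fragment 2: offset=7 data="mpKui" -> buffer=DBshx??mpKui????? -> prefix_len=5
Fragment 3: offset=12 data="Gzjy" -> buffer=DBshx??mpKuiGzjy? -> prefix_len=5
Fragment 4: offset=5 data="GA" -> buffer=DBshxGAmpKuiGzjy? -> prefix_len=16
Fragment 5: offset=16 data="N" -> buffer=DBshxGAmpKuiGzjyN -> prefix_len=17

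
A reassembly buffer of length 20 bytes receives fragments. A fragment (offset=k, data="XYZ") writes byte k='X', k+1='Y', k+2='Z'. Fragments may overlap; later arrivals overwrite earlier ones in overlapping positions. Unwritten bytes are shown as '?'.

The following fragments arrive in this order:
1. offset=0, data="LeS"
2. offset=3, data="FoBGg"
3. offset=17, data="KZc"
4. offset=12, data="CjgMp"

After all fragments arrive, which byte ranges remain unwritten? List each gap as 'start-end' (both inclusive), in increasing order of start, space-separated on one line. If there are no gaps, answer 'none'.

Answer: 8-11

Derivation:
Fragment 1: offset=0 len=3
Fragment 2: offset=3 len=5
Fragment 3: offset=17 len=3
Fragment 4: offset=12 len=5
Gaps: 8-11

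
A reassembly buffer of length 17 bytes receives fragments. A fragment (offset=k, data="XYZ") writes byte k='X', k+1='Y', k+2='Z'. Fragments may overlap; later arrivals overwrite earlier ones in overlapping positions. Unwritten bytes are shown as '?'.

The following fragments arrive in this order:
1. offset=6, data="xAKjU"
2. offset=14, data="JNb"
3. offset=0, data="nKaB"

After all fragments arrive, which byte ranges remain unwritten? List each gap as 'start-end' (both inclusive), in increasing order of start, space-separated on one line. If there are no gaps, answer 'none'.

Fragment 1: offset=6 len=5
Fragment 2: offset=14 len=3
Fragment 3: offset=0 len=4
Gaps: 4-5 11-13

Answer: 4-5 11-13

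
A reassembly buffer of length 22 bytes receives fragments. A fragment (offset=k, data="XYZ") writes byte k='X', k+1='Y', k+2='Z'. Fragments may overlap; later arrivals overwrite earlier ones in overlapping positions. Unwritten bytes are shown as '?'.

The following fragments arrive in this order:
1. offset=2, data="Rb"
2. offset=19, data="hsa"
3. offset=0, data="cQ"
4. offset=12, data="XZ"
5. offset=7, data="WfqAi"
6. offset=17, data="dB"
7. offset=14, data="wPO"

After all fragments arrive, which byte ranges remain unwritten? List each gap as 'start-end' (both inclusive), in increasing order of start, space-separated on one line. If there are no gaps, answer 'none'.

Fragment 1: offset=2 len=2
Fragment 2: offset=19 len=3
Fragment 3: offset=0 len=2
Fragment 4: offset=12 len=2
Fragment 5: offset=7 len=5
Fragment 6: offset=17 len=2
Fragment 7: offset=14 len=3
Gaps: 4-6

Answer: 4-6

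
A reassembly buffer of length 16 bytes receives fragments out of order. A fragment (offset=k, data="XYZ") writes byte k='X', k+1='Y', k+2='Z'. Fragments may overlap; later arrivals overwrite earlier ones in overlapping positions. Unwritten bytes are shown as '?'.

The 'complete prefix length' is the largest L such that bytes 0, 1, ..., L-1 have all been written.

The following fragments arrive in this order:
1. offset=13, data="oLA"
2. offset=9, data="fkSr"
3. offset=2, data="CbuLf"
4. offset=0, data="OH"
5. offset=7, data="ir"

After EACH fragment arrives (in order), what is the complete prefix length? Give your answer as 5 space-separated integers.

Fragment 1: offset=13 data="oLA" -> buffer=?????????????oLA -> prefix_len=0
Fragment 2: offset=9 data="fkSr" -> buffer=?????????fkSroLA -> prefix_len=0
Fragment 3: offset=2 data="CbuLf" -> buffer=??CbuLf??fkSroLA -> prefix_len=0
Fragment 4: offset=0 data="OH" -> buffer=OHCbuLf??fkSroLA -> prefix_len=7
Fragment 5: offset=7 data="ir" -> buffer=OHCbuLfirfkSroLA -> prefix_len=16

Answer: 0 0 0 7 16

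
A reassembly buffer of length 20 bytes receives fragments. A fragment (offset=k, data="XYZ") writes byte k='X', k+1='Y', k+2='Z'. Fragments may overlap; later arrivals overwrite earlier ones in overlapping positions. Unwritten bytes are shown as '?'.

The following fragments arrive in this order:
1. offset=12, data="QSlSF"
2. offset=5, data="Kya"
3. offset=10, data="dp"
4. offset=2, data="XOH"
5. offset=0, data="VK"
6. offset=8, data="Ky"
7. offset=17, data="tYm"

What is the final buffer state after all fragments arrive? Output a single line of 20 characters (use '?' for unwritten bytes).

Fragment 1: offset=12 data="QSlSF" -> buffer=????????????QSlSF???
Fragment 2: offset=5 data="Kya" -> buffer=?????Kya????QSlSF???
Fragment 3: offset=10 data="dp" -> buffer=?????Kya??dpQSlSF???
Fragment 4: offset=2 data="XOH" -> buffer=??XOHKya??dpQSlSF???
Fragment 5: offset=0 data="VK" -> buffer=VKXOHKya??dpQSlSF???
Fragment 6: offset=8 data="Ky" -> buffer=VKXOHKyaKydpQSlSF???
Fragment 7: offset=17 data="tYm" -> buffer=VKXOHKyaKydpQSlSFtYm

Answer: VKXOHKyaKydpQSlSFtYm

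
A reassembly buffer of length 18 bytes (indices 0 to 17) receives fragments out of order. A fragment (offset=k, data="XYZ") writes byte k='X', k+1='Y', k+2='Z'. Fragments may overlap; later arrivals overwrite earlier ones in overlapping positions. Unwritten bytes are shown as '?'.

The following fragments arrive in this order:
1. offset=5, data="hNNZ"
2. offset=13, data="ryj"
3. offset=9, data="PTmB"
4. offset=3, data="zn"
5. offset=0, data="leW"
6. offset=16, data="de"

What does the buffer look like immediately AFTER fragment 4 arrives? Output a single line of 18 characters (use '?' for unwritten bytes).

Answer: ???znhNNZPTmBryj??

Derivation:
Fragment 1: offset=5 data="hNNZ" -> buffer=?????hNNZ?????????
Fragment 2: offset=13 data="ryj" -> buffer=?????hNNZ????ryj??
Fragment 3: offset=9 data="PTmB" -> buffer=?????hNNZPTmBryj??
Fragment 4: offset=3 data="zn" -> buffer=???znhNNZPTmBryj??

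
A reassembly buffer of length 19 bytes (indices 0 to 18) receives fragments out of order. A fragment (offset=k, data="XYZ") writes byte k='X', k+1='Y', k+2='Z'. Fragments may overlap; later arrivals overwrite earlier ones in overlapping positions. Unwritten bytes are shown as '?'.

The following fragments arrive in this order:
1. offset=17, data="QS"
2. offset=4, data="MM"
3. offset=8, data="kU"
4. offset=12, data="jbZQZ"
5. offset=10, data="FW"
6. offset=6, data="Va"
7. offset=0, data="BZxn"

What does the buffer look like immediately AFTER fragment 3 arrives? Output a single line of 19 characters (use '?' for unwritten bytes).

Fragment 1: offset=17 data="QS" -> buffer=?????????????????QS
Fragment 2: offset=4 data="MM" -> buffer=????MM???????????QS
Fragment 3: offset=8 data="kU" -> buffer=????MM??kU???????QS

Answer: ????MM??kU???????QS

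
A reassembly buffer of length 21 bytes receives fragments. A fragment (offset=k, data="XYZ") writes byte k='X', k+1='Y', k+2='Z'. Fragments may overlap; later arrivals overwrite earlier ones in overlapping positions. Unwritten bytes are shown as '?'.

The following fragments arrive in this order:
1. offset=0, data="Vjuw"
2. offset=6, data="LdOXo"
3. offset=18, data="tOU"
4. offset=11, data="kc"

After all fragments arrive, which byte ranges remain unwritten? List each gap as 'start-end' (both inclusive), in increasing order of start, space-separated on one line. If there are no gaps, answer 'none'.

Answer: 4-5 13-17

Derivation:
Fragment 1: offset=0 len=4
Fragment 2: offset=6 len=5
Fragment 3: offset=18 len=3
Fragment 4: offset=11 len=2
Gaps: 4-5 13-17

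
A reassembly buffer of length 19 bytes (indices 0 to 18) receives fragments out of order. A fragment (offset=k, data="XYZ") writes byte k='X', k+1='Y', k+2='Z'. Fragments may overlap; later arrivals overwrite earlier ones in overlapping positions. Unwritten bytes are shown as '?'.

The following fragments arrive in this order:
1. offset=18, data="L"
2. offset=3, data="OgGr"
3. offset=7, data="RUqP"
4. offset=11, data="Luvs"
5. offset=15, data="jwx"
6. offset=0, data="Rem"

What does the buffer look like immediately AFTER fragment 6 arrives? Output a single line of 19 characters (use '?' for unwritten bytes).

Fragment 1: offset=18 data="L" -> buffer=??????????????????L
Fragment 2: offset=3 data="OgGr" -> buffer=???OgGr???????????L
Fragment 3: offset=7 data="RUqP" -> buffer=???OgGrRUqP???????L
Fragment 4: offset=11 data="Luvs" -> buffer=???OgGrRUqPLuvs???L
Fragment 5: offset=15 data="jwx" -> buffer=???OgGrRUqPLuvsjwxL
Fragment 6: offset=0 data="Rem" -> buffer=RemOgGrRUqPLuvsjwxL

Answer: RemOgGrRUqPLuvsjwxL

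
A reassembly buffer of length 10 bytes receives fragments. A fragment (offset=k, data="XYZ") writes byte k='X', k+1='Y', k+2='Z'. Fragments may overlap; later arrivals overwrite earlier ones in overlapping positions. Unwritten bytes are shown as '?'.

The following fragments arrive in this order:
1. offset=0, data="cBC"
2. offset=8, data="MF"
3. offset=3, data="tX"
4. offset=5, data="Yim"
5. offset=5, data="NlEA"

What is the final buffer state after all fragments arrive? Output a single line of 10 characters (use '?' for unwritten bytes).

Answer: cBCtXNlEAF

Derivation:
Fragment 1: offset=0 data="cBC" -> buffer=cBC???????
Fragment 2: offset=8 data="MF" -> buffer=cBC?????MF
Fragment 3: offset=3 data="tX" -> buffer=cBCtX???MF
Fragment 4: offset=5 data="Yim" -> buffer=cBCtXYimMF
Fragment 5: offset=5 data="NlEA" -> buffer=cBCtXNlEAF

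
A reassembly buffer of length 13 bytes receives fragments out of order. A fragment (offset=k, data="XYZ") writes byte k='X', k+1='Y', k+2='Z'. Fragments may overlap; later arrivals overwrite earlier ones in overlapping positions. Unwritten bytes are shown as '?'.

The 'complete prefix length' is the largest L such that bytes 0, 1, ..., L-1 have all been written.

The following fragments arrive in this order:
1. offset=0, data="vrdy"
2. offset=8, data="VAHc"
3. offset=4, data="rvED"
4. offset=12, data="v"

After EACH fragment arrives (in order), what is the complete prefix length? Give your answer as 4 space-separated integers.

Answer: 4 4 12 13

Derivation:
Fragment 1: offset=0 data="vrdy" -> buffer=vrdy????????? -> prefix_len=4
Fragment 2: offset=8 data="VAHc" -> buffer=vrdy????VAHc? -> prefix_len=4
Fragment 3: offset=4 data="rvED" -> buffer=vrdyrvEDVAHc? -> prefix_len=12
Fragment 4: offset=12 data="v" -> buffer=vrdyrvEDVAHcv -> prefix_len=13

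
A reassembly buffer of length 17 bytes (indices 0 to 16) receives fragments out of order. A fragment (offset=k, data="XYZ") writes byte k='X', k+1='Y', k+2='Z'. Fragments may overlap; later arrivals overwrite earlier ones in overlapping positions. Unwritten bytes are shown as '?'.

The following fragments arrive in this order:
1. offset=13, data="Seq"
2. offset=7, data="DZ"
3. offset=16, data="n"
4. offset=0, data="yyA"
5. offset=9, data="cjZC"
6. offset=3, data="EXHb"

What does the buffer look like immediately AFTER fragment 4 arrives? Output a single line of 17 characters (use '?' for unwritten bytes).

Answer: yyA????DZ????Seqn

Derivation:
Fragment 1: offset=13 data="Seq" -> buffer=?????????????Seq?
Fragment 2: offset=7 data="DZ" -> buffer=???????DZ????Seq?
Fragment 3: offset=16 data="n" -> buffer=???????DZ????Seqn
Fragment 4: offset=0 data="yyA" -> buffer=yyA????DZ????Seqn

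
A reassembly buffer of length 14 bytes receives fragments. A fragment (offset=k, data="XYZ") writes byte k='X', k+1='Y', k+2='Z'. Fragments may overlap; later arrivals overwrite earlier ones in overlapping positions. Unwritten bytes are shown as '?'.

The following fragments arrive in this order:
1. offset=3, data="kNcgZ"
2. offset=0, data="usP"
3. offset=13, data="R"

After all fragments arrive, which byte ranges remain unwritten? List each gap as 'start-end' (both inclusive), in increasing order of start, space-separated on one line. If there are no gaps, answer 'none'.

Answer: 8-12

Derivation:
Fragment 1: offset=3 len=5
Fragment 2: offset=0 len=3
Fragment 3: offset=13 len=1
Gaps: 8-12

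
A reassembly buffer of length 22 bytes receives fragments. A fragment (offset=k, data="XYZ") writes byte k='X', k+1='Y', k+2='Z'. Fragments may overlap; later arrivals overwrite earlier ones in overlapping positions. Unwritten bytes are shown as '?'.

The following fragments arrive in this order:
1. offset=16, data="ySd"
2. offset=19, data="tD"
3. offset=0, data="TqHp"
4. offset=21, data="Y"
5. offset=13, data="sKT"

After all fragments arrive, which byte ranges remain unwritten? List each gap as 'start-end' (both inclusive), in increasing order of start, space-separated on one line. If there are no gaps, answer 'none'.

Fragment 1: offset=16 len=3
Fragment 2: offset=19 len=2
Fragment 3: offset=0 len=4
Fragment 4: offset=21 len=1
Fragment 5: offset=13 len=3
Gaps: 4-12

Answer: 4-12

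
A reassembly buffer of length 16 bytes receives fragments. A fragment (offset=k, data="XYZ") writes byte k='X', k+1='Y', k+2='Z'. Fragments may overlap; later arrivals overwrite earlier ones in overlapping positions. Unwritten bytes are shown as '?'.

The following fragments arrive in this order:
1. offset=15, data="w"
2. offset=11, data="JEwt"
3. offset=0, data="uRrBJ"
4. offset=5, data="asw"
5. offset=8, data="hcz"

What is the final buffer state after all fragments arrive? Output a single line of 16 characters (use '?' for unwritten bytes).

Answer: uRrBJaswhczJEwtw

Derivation:
Fragment 1: offset=15 data="w" -> buffer=???????????????w
Fragment 2: offset=11 data="JEwt" -> buffer=???????????JEwtw
Fragment 3: offset=0 data="uRrBJ" -> buffer=uRrBJ??????JEwtw
Fragment 4: offset=5 data="asw" -> buffer=uRrBJasw???JEwtw
Fragment 5: offset=8 data="hcz" -> buffer=uRrBJaswhczJEwtw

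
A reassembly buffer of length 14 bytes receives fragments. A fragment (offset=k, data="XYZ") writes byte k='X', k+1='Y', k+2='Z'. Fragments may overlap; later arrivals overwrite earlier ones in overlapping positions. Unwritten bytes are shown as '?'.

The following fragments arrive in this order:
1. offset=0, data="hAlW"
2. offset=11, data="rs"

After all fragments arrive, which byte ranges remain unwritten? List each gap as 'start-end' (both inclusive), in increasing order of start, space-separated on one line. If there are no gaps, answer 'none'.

Answer: 4-10 13-13

Derivation:
Fragment 1: offset=0 len=4
Fragment 2: offset=11 len=2
Gaps: 4-10 13-13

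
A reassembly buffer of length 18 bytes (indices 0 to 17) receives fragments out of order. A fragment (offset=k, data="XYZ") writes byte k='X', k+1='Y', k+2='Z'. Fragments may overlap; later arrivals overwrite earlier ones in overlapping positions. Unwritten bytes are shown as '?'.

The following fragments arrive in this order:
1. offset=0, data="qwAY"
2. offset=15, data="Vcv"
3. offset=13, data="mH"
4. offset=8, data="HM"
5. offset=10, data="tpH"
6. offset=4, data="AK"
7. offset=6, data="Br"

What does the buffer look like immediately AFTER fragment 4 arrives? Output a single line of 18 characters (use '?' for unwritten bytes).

Fragment 1: offset=0 data="qwAY" -> buffer=qwAY??????????????
Fragment 2: offset=15 data="Vcv" -> buffer=qwAY???????????Vcv
Fragment 3: offset=13 data="mH" -> buffer=qwAY?????????mHVcv
Fragment 4: offset=8 data="HM" -> buffer=qwAY????HM???mHVcv

Answer: qwAY????HM???mHVcv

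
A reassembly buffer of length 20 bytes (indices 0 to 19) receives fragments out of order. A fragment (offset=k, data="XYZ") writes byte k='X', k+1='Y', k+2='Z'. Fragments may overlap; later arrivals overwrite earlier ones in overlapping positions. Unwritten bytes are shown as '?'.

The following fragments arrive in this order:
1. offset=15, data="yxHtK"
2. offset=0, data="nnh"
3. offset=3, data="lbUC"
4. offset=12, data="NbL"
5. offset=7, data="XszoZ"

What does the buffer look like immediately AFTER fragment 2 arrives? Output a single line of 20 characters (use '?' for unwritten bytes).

Fragment 1: offset=15 data="yxHtK" -> buffer=???????????????yxHtK
Fragment 2: offset=0 data="nnh" -> buffer=nnh????????????yxHtK

Answer: nnh????????????yxHtK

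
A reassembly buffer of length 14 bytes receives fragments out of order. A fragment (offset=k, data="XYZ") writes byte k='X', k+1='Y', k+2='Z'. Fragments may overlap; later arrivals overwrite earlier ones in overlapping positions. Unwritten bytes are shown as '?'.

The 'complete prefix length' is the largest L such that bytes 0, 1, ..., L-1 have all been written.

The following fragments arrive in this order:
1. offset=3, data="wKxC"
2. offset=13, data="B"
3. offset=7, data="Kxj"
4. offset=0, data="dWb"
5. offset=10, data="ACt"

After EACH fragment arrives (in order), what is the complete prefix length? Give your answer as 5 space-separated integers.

Fragment 1: offset=3 data="wKxC" -> buffer=???wKxC??????? -> prefix_len=0
Fragment 2: offset=13 data="B" -> buffer=???wKxC??????B -> prefix_len=0
Fragment 3: offset=7 data="Kxj" -> buffer=???wKxCKxj???B -> prefix_len=0
Fragment 4: offset=0 data="dWb" -> buffer=dWbwKxCKxj???B -> prefix_len=10
Fragment 5: offset=10 data="ACt" -> buffer=dWbwKxCKxjACtB -> prefix_len=14

Answer: 0 0 0 10 14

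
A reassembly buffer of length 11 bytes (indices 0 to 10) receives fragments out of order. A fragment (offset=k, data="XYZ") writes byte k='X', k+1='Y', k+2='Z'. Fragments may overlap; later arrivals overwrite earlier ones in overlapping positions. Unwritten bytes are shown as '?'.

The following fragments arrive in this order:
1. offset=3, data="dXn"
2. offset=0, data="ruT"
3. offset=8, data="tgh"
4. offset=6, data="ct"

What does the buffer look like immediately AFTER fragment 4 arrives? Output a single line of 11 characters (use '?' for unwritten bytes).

Answer: ruTdXncttgh

Derivation:
Fragment 1: offset=3 data="dXn" -> buffer=???dXn?????
Fragment 2: offset=0 data="ruT" -> buffer=ruTdXn?????
Fragment 3: offset=8 data="tgh" -> buffer=ruTdXn??tgh
Fragment 4: offset=6 data="ct" -> buffer=ruTdXncttgh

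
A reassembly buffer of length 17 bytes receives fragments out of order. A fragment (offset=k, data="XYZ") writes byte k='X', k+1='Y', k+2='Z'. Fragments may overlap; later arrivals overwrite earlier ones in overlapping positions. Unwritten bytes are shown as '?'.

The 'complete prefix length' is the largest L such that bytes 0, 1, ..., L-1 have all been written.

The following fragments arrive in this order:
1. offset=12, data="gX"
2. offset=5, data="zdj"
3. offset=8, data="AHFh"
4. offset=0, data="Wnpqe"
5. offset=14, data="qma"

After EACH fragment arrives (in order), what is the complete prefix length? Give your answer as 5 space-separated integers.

Answer: 0 0 0 14 17

Derivation:
Fragment 1: offset=12 data="gX" -> buffer=????????????gX??? -> prefix_len=0
Fragment 2: offset=5 data="zdj" -> buffer=?????zdj????gX??? -> prefix_len=0
Fragment 3: offset=8 data="AHFh" -> buffer=?????zdjAHFhgX??? -> prefix_len=0
Fragment 4: offset=0 data="Wnpqe" -> buffer=WnpqezdjAHFhgX??? -> prefix_len=14
Fragment 5: offset=14 data="qma" -> buffer=WnpqezdjAHFhgXqma -> prefix_len=17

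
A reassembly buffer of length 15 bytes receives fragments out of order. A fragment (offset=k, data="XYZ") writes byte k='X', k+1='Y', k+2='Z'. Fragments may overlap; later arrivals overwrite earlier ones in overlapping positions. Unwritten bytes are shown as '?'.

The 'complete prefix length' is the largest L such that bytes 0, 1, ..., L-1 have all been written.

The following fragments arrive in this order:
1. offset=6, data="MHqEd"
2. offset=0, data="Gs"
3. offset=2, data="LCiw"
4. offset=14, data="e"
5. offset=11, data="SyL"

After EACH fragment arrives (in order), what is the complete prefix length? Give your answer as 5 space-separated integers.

Fragment 1: offset=6 data="MHqEd" -> buffer=??????MHqEd???? -> prefix_len=0
Fragment 2: offset=0 data="Gs" -> buffer=Gs????MHqEd???? -> prefix_len=2
Fragment 3: offset=2 data="LCiw" -> buffer=GsLCiwMHqEd???? -> prefix_len=11
Fragment 4: offset=14 data="e" -> buffer=GsLCiwMHqEd???e -> prefix_len=11
Fragment 5: offset=11 data="SyL" -> buffer=GsLCiwMHqEdSyLe -> prefix_len=15

Answer: 0 2 11 11 15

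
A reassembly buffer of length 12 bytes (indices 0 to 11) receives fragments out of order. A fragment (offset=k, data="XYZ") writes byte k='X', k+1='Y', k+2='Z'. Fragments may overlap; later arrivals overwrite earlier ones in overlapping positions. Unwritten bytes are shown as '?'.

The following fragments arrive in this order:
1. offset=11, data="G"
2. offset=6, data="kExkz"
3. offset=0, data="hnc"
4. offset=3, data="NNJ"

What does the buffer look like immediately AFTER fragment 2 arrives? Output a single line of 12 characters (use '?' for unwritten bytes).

Answer: ??????kExkzG

Derivation:
Fragment 1: offset=11 data="G" -> buffer=???????????G
Fragment 2: offset=6 data="kExkz" -> buffer=??????kExkzG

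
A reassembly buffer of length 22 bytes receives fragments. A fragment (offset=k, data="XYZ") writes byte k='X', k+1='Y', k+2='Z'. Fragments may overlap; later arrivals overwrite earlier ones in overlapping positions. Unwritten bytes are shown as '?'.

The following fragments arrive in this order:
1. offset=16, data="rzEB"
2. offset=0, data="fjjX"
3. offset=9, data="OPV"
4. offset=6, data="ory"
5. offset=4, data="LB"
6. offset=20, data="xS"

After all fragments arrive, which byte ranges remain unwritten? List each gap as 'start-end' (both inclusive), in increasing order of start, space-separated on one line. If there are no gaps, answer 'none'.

Answer: 12-15

Derivation:
Fragment 1: offset=16 len=4
Fragment 2: offset=0 len=4
Fragment 3: offset=9 len=3
Fragment 4: offset=6 len=3
Fragment 5: offset=4 len=2
Fragment 6: offset=20 len=2
Gaps: 12-15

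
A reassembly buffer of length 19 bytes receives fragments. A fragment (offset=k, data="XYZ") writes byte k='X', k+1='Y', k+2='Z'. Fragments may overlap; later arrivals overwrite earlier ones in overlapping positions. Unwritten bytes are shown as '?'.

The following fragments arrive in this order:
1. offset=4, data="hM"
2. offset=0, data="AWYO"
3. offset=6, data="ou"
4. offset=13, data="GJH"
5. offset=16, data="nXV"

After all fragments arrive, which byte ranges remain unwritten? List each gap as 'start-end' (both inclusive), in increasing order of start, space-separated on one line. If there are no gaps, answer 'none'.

Fragment 1: offset=4 len=2
Fragment 2: offset=0 len=4
Fragment 3: offset=6 len=2
Fragment 4: offset=13 len=3
Fragment 5: offset=16 len=3
Gaps: 8-12

Answer: 8-12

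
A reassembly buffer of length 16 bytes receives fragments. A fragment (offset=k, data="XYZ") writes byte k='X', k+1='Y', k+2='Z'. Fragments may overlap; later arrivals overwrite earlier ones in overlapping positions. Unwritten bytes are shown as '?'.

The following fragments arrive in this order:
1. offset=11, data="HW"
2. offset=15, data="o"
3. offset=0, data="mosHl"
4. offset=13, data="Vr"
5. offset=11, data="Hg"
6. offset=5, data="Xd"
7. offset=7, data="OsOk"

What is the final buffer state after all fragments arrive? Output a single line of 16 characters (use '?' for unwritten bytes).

Answer: mosHlXdOsOkHgVro

Derivation:
Fragment 1: offset=11 data="HW" -> buffer=???????????HW???
Fragment 2: offset=15 data="o" -> buffer=???????????HW??o
Fragment 3: offset=0 data="mosHl" -> buffer=mosHl??????HW??o
Fragment 4: offset=13 data="Vr" -> buffer=mosHl??????HWVro
Fragment 5: offset=11 data="Hg" -> buffer=mosHl??????HgVro
Fragment 6: offset=5 data="Xd" -> buffer=mosHlXd????HgVro
Fragment 7: offset=7 data="OsOk" -> buffer=mosHlXdOsOkHgVro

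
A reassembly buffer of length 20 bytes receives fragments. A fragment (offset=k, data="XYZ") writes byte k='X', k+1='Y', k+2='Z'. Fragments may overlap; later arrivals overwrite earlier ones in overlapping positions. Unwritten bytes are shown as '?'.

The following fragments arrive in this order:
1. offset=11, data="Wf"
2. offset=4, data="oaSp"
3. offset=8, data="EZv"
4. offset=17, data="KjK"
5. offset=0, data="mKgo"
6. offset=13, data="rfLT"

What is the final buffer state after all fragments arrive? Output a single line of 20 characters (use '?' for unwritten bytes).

Answer: mKgooaSpEZvWfrfLTKjK

Derivation:
Fragment 1: offset=11 data="Wf" -> buffer=???????????Wf???????
Fragment 2: offset=4 data="oaSp" -> buffer=????oaSp???Wf???????
Fragment 3: offset=8 data="EZv" -> buffer=????oaSpEZvWf???????
Fragment 4: offset=17 data="KjK" -> buffer=????oaSpEZvWf????KjK
Fragment 5: offset=0 data="mKgo" -> buffer=mKgooaSpEZvWf????KjK
Fragment 6: offset=13 data="rfLT" -> buffer=mKgooaSpEZvWfrfLTKjK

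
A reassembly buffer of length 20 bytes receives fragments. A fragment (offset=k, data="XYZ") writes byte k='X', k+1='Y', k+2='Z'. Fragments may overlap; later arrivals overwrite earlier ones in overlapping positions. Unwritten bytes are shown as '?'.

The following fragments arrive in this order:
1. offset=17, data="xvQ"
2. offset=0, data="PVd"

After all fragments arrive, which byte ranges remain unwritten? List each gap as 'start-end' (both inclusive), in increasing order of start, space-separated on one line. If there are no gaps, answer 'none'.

Fragment 1: offset=17 len=3
Fragment 2: offset=0 len=3
Gaps: 3-16

Answer: 3-16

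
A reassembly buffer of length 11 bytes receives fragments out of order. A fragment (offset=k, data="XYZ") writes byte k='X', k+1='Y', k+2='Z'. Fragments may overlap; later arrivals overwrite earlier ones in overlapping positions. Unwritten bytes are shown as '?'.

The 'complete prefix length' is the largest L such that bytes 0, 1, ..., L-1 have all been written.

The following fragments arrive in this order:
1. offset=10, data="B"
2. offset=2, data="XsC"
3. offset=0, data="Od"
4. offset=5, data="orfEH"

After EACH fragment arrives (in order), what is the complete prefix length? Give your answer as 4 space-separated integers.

Answer: 0 0 5 11

Derivation:
Fragment 1: offset=10 data="B" -> buffer=??????????B -> prefix_len=0
Fragment 2: offset=2 data="XsC" -> buffer=??XsC?????B -> prefix_len=0
Fragment 3: offset=0 data="Od" -> buffer=OdXsC?????B -> prefix_len=5
Fragment 4: offset=5 data="orfEH" -> buffer=OdXsCorfEHB -> prefix_len=11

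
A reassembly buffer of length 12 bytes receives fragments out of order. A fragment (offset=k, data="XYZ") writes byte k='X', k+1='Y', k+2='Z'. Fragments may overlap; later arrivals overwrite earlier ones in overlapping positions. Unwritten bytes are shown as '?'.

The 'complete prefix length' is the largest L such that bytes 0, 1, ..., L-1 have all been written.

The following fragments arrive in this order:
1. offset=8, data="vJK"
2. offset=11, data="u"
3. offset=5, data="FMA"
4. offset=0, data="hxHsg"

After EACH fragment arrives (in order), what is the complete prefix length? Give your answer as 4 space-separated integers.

Answer: 0 0 0 12

Derivation:
Fragment 1: offset=8 data="vJK" -> buffer=????????vJK? -> prefix_len=0
Fragment 2: offset=11 data="u" -> buffer=????????vJKu -> prefix_len=0
Fragment 3: offset=5 data="FMA" -> buffer=?????FMAvJKu -> prefix_len=0
Fragment 4: offset=0 data="hxHsg" -> buffer=hxHsgFMAvJKu -> prefix_len=12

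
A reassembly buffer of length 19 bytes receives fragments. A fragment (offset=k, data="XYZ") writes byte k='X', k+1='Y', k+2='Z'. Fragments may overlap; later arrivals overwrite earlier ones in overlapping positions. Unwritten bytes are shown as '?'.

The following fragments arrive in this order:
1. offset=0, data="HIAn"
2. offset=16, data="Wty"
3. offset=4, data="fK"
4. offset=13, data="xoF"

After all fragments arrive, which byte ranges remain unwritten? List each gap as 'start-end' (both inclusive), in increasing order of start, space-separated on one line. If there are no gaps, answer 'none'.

Answer: 6-12

Derivation:
Fragment 1: offset=0 len=4
Fragment 2: offset=16 len=3
Fragment 3: offset=4 len=2
Fragment 4: offset=13 len=3
Gaps: 6-12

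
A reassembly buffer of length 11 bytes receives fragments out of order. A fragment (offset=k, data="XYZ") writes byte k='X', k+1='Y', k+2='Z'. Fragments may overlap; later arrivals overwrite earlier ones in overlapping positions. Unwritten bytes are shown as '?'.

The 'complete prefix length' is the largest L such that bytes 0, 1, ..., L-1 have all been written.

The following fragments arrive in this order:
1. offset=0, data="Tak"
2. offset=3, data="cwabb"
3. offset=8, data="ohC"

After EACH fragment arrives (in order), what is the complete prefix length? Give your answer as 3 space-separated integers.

Fragment 1: offset=0 data="Tak" -> buffer=Tak???????? -> prefix_len=3
Fragment 2: offset=3 data="cwabb" -> buffer=Takcwabb??? -> prefix_len=8
Fragment 3: offset=8 data="ohC" -> buffer=TakcwabbohC -> prefix_len=11

Answer: 3 8 11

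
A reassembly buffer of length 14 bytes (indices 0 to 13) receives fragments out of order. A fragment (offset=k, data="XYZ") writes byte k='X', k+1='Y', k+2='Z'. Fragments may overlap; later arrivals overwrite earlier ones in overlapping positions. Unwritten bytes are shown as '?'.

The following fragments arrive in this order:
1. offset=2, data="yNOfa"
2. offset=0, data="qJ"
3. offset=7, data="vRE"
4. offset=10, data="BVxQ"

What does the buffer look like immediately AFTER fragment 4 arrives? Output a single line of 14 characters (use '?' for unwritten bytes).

Answer: qJyNOfavREBVxQ

Derivation:
Fragment 1: offset=2 data="yNOfa" -> buffer=??yNOfa???????
Fragment 2: offset=0 data="qJ" -> buffer=qJyNOfa???????
Fragment 3: offset=7 data="vRE" -> buffer=qJyNOfavRE????
Fragment 4: offset=10 data="BVxQ" -> buffer=qJyNOfavREBVxQ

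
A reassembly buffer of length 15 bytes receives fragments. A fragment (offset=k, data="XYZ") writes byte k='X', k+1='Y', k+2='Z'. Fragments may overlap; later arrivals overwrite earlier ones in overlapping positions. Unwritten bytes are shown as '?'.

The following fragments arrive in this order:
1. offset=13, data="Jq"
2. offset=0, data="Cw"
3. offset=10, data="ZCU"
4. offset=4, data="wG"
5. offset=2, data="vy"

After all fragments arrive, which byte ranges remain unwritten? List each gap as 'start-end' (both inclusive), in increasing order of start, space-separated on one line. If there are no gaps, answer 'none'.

Answer: 6-9

Derivation:
Fragment 1: offset=13 len=2
Fragment 2: offset=0 len=2
Fragment 3: offset=10 len=3
Fragment 4: offset=4 len=2
Fragment 5: offset=2 len=2
Gaps: 6-9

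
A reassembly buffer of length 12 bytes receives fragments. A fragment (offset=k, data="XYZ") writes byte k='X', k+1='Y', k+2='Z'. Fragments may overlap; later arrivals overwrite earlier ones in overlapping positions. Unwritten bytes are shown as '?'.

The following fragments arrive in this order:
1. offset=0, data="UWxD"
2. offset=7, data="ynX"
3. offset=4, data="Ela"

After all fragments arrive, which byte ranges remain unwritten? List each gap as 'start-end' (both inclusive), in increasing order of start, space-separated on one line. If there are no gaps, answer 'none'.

Fragment 1: offset=0 len=4
Fragment 2: offset=7 len=3
Fragment 3: offset=4 len=3
Gaps: 10-11

Answer: 10-11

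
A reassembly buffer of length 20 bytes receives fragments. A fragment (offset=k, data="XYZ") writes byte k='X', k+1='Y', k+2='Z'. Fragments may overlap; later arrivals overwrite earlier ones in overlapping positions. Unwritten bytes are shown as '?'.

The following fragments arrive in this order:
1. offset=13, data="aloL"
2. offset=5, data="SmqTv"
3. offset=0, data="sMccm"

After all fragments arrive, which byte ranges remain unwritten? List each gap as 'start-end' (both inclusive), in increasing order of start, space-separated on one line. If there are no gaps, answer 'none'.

Fragment 1: offset=13 len=4
Fragment 2: offset=5 len=5
Fragment 3: offset=0 len=5
Gaps: 10-12 17-19

Answer: 10-12 17-19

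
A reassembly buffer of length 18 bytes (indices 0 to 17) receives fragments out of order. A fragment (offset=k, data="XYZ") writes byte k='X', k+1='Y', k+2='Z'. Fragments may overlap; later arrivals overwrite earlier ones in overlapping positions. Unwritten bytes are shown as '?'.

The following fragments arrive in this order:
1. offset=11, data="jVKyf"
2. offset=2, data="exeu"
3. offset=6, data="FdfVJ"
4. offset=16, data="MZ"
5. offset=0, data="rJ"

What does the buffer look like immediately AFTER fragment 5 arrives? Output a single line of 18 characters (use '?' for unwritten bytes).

Fragment 1: offset=11 data="jVKyf" -> buffer=???????????jVKyf??
Fragment 2: offset=2 data="exeu" -> buffer=??exeu?????jVKyf??
Fragment 3: offset=6 data="FdfVJ" -> buffer=??exeuFdfVJjVKyf??
Fragment 4: offset=16 data="MZ" -> buffer=??exeuFdfVJjVKyfMZ
Fragment 5: offset=0 data="rJ" -> buffer=rJexeuFdfVJjVKyfMZ

Answer: rJexeuFdfVJjVKyfMZ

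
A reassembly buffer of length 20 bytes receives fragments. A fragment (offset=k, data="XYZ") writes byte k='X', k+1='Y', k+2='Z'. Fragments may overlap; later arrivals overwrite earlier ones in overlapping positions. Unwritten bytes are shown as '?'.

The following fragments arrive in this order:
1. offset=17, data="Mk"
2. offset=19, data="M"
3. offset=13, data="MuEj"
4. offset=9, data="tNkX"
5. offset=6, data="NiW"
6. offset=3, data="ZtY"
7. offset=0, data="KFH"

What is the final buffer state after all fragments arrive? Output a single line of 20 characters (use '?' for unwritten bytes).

Answer: KFHZtYNiWtNkXMuEjMkM

Derivation:
Fragment 1: offset=17 data="Mk" -> buffer=?????????????????Mk?
Fragment 2: offset=19 data="M" -> buffer=?????????????????MkM
Fragment 3: offset=13 data="MuEj" -> buffer=?????????????MuEjMkM
Fragment 4: offset=9 data="tNkX" -> buffer=?????????tNkXMuEjMkM
Fragment 5: offset=6 data="NiW" -> buffer=??????NiWtNkXMuEjMkM
Fragment 6: offset=3 data="ZtY" -> buffer=???ZtYNiWtNkXMuEjMkM
Fragment 7: offset=0 data="KFH" -> buffer=KFHZtYNiWtNkXMuEjMkM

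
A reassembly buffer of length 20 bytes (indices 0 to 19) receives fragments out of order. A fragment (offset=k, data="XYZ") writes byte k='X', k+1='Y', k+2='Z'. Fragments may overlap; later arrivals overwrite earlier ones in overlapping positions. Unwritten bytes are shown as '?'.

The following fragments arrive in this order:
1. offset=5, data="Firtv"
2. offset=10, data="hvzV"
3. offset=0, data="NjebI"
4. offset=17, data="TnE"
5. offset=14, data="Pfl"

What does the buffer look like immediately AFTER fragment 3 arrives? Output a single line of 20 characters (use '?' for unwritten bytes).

Fragment 1: offset=5 data="Firtv" -> buffer=?????Firtv??????????
Fragment 2: offset=10 data="hvzV" -> buffer=?????FirtvhvzV??????
Fragment 3: offset=0 data="NjebI" -> buffer=NjebIFirtvhvzV??????

Answer: NjebIFirtvhvzV??????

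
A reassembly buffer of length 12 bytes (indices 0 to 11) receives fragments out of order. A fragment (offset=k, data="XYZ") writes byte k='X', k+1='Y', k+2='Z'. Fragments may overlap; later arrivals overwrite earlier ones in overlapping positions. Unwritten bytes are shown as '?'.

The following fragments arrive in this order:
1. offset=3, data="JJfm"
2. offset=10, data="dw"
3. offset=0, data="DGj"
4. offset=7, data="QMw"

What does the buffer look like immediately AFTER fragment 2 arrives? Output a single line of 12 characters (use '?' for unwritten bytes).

Fragment 1: offset=3 data="JJfm" -> buffer=???JJfm?????
Fragment 2: offset=10 data="dw" -> buffer=???JJfm???dw

Answer: ???JJfm???dw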